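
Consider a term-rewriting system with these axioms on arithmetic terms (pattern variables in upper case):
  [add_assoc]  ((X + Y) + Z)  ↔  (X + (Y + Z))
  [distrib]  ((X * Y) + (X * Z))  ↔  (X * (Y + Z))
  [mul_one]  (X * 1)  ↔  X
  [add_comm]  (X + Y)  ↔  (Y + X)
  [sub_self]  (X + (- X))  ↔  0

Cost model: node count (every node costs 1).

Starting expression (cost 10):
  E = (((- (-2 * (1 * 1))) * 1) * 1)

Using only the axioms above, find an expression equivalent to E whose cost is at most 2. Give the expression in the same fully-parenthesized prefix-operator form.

(- -2)   [cost 2]

1. [mul_one →] ((- (-2 * (1 * 1))) * 1)  →  (- (-2 * (1 * 1)));  E = ((- (-2 * (1 * 1))) * 1)
2. [mul_one →] (1 * 1)  →  1;  E = ((- (-2 * 1)) * 1)
3. [mul_one →] (-2 * 1)  →  -2;  E = ((- -2) * 1)
4. [mul_one →] ((- -2) * 1)  →  (- -2);  cost 2 ≤ 2, done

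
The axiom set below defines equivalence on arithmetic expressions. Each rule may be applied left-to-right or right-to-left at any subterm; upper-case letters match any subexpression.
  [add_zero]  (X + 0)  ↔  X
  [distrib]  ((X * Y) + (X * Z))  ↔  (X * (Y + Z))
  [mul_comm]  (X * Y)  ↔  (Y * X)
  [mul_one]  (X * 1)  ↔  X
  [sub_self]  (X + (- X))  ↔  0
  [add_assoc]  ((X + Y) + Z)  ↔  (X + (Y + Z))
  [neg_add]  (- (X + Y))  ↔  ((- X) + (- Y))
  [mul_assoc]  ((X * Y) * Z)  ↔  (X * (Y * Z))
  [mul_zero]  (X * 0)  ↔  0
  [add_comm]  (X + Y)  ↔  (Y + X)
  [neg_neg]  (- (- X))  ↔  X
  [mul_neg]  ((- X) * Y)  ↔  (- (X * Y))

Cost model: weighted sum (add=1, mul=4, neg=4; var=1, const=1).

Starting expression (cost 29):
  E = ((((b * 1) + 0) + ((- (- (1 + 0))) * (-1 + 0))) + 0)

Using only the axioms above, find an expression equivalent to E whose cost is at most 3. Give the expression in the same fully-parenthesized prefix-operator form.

(b + -1)   [cost 3]

(1) (1 + 0)  =[add_zero →]=  1    ⊢ ((((b * 1) + 0) + ((- (- 1)) * (-1 + 0))) + 0)
(2) (- (- 1))  =[neg_neg →]=  1    ⊢ ((((b * 1) + 0) + (1 * (-1 + 0))) + 0)
(3) (1 * (-1 + 0))  =[mul_comm →]=  ((-1 + 0) * 1)    ⊢ ((((b * 1) + 0) + ((-1 + 0) * 1)) + 0)
(4) ((((b * 1) + 0) + ((-1 + 0) * 1)) + 0)  =[add_zero →]=  (((b * 1) + 0) + ((-1 + 0) * 1))
(5) ((b * 1) + 0)  =[add_zero →]=  (b * 1)    ⊢ ((b * 1) + ((-1 + 0) * 1))
(6) (-1 + 0)  =[add_zero →]=  -1    ⊢ ((b * 1) + (-1 * 1))
(7) (-1 * 1)  =[mul_one →]=  -1    ⊢ ((b * 1) + -1)
(8) (b * 1)  =[mul_one →]=  b    ⊢ cost 3, within 3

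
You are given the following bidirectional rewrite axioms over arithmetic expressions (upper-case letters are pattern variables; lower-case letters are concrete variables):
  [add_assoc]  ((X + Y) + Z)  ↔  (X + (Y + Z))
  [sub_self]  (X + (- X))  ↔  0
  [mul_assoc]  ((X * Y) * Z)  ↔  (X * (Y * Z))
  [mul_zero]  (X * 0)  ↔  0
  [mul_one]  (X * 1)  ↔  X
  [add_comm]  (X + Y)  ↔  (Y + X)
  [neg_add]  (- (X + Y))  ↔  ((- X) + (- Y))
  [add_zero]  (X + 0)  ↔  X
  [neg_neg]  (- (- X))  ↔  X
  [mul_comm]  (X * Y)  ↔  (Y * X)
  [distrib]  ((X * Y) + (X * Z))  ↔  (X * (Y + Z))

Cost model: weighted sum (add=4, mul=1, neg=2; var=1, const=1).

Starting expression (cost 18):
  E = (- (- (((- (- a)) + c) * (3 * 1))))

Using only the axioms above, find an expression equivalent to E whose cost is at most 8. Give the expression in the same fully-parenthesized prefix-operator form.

1. [mul_one →] (3 * 1)  →  3;  E = (- (- (((- (- a)) + c) * 3)))
2. [neg_neg →] (- (- a))  →  a;  E = (- (- ((a + c) * 3)))
3. [neg_neg →] (- (- ((a + c) * 3)))  →  ((a + c) * 3);  cost 8 ≤ 8, done

((a + c) * 3)   [cost 8]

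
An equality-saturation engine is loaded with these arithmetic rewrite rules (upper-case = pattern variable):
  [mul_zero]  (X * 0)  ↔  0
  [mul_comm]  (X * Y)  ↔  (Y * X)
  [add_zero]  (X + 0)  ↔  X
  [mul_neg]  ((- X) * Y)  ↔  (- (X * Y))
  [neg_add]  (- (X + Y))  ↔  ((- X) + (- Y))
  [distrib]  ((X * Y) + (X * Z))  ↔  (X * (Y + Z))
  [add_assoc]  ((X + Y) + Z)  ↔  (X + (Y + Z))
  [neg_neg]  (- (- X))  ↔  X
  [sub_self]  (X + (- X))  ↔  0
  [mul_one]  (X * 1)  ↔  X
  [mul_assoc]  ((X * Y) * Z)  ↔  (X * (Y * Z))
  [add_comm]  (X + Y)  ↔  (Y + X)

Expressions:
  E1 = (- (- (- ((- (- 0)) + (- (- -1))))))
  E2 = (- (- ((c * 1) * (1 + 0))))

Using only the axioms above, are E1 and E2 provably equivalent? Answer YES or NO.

The axioms are sound identities: if E1 ↔* E2 then E1 and E2 evaluate identically under any assignment.
Under c=0: E1 evaluates to 1, E2 to 0. Distinct ⇒ no rewrite sequence connects them.

NO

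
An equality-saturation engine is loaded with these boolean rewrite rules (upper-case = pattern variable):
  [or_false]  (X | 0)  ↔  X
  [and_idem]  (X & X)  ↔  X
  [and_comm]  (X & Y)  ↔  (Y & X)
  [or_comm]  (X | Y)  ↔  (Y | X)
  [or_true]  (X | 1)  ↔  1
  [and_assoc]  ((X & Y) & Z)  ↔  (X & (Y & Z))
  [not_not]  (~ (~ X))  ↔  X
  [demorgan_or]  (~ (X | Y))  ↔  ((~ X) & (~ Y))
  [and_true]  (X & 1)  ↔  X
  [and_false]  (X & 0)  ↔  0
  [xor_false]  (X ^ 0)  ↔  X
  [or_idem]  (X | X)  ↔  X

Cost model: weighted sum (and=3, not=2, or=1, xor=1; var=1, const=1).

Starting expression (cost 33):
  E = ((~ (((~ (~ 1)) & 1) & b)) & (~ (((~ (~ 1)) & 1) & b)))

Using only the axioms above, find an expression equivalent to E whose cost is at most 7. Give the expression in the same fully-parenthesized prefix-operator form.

(~ (1 & b))   [cost 7]

1. [and_idem →] ((~ (((~ (~ 1)) & 1) & b)) & (~ (((~ (~ 1)) & 1) & b)))  →  (~ (((~ (~ 1)) & 1) & b))
2. [and_true →] ((~ (~ 1)) & 1)  →  (~ (~ 1));  E = (~ ((~ (~ 1)) & b))
3. [not_not →] (~ (~ 1))  →  1;  cost 7 ≤ 7, done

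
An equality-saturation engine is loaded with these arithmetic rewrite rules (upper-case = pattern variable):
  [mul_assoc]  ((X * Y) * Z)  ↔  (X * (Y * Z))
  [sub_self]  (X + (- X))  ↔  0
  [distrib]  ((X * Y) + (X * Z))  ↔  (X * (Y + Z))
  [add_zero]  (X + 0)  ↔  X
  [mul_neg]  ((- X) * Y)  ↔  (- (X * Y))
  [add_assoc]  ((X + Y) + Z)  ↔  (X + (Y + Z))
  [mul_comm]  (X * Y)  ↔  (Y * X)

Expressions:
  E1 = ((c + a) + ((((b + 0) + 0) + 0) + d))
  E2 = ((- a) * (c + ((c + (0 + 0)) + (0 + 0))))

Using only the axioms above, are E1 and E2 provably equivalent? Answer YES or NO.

NO

All listed rules preserve value, hence provable equivalence implies equal values everywhere; look for a separating assignment.
a=0, b=0, c=0, d=1 gives E1 ↦ 1, E2 ↦ 0; values differ ⇒ not provably equivalent.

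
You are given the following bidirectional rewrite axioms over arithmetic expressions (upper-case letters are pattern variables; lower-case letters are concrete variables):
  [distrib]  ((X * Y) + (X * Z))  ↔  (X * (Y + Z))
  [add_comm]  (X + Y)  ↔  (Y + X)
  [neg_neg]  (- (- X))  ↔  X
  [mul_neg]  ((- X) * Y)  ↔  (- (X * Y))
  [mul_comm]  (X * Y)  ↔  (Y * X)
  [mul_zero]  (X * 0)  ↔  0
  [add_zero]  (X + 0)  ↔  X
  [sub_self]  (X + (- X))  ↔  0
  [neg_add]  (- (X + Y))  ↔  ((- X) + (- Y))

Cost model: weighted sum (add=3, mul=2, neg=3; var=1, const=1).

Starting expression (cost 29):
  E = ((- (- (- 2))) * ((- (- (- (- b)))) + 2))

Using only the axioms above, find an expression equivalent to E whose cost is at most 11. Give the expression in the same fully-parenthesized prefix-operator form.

1. [neg_neg →] (- (- (- (- b))))  →  (- (- b));  E = ((- (- (- 2))) * ((- (- b)) + 2))
2. [neg_neg →] (- (- (- 2)))  →  (- 2);  E = ((- 2) * ((- (- b)) + 2))
3. [neg_neg →] (- (- b))  →  b;  cost 11 ≤ 11, done

((- 2) * (b + 2))   [cost 11]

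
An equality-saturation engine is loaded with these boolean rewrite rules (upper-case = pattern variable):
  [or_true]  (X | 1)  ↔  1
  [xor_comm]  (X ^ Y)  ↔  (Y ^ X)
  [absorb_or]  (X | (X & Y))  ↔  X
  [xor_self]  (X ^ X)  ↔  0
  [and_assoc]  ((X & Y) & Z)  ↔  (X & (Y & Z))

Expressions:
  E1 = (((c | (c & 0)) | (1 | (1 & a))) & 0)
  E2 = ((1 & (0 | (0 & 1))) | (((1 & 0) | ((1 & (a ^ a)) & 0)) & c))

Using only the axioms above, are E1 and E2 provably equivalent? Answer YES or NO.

YES

step 1: absorb_or (→) rewrites (c | (c & 0)) into c, now ((c | (1 | (1 & a))) & 0)
step 2: absorb_or (→) rewrites (1 | (1 & a)) into 1, now ((c | 1) & 0)
step 3: or_true (→) rewrites (c | 1) into 1, now (1 & 0)
step 4: absorb_or (←) rewrites (1 & 0) into ((1 & 0) | ((1 & 0) & c))
step 5: absorb_or (←) rewrites (1 & 0) into ((1 & 0) | ((1 & 0) & 0)), now ((1 & 0) | (((1 & 0) | ((1 & 0) & 0)) & c))
step 6: absorb_or (←) rewrites 0 into (0 | (0 & 1)), now ((1 & (0 | (0 & 1))) | (((1 & 0) | ((1 & 0) & 0)) & c))
step 7: xor_self (←) rewrites 0 into (a ^ a), which is E2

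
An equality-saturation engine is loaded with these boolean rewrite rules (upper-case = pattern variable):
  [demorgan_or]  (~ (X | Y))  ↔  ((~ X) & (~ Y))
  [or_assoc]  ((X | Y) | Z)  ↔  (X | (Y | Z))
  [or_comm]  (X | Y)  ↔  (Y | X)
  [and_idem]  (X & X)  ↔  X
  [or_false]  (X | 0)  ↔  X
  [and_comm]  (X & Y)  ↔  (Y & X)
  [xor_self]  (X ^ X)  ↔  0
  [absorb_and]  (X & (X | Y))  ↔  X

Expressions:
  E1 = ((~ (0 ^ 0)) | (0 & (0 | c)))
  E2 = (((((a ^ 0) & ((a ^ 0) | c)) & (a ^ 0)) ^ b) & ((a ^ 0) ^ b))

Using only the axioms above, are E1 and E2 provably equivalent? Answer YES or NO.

NO

All listed rules preserve value, hence provable equivalence implies equal values everywhere; look for a separating assignment.
a=0, b=0, c=0 gives E1 ↦ 1, E2 ↦ 0; values differ ⇒ not provably equivalent.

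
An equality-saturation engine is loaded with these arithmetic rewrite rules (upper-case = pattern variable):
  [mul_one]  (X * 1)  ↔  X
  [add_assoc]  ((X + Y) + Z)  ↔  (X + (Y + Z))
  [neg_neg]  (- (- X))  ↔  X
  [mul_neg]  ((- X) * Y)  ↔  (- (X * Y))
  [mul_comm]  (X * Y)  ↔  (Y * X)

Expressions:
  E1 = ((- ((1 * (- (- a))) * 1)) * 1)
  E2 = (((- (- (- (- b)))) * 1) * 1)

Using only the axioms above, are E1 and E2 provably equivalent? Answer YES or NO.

NO

Every axiom is a valid identity, so a rewrite proof would force E1 and E2 to agree under every assignment.
At a=0, b=1: E1 = 0 but E2 = 1; they differ, so no derivation exists.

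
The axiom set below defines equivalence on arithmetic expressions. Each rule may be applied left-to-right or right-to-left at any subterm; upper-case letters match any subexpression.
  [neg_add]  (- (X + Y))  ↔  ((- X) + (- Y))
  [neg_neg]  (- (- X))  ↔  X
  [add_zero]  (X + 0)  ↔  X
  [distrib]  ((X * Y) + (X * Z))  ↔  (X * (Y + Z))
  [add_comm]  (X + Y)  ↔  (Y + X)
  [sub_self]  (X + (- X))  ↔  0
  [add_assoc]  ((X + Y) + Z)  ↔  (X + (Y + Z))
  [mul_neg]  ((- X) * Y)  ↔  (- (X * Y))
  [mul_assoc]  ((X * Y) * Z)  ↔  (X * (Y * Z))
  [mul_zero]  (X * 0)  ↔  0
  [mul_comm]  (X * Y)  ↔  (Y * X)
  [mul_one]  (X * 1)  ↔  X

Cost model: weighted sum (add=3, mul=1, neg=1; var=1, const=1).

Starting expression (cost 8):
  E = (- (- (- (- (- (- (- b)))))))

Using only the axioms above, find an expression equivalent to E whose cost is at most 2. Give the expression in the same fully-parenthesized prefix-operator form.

(- b)   [cost 2]

(1) (- (- (- (- (- b)))))  =[neg_neg →]=  (- (- (- b)))    ⊢ (- (- (- (- (- b)))))
(2) (- (- b))  =[neg_neg →]=  b    ⊢ (- (- (- b)))
(3) (- (- (- b)))  =[neg_neg →]=  (- b)    ⊢ cost 2, within 2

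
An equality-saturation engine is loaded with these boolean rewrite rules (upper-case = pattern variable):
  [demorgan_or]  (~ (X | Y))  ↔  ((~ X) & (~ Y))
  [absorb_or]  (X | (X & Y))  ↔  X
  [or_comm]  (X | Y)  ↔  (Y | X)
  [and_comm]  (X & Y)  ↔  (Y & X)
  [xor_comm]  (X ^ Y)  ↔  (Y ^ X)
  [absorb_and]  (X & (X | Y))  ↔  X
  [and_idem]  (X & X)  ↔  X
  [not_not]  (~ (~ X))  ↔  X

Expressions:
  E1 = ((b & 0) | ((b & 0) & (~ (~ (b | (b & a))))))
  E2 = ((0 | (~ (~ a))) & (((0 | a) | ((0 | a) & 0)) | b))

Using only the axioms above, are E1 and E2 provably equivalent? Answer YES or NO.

NO

Every axiom is a valid identity, so a rewrite proof would force E1 and E2 to agree under every assignment.
At a=1, b=0: E1 = 0 but E2 = 1; they differ, so no derivation exists.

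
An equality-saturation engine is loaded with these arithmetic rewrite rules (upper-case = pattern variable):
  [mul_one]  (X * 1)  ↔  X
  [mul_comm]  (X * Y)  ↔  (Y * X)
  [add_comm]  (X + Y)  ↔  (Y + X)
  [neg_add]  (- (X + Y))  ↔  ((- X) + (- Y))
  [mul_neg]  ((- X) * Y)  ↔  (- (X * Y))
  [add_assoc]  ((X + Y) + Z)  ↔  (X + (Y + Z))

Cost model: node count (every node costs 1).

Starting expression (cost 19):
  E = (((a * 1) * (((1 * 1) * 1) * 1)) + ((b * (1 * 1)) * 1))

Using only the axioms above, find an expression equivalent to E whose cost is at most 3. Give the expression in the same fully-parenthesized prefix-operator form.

(1) ((1 * 1) * 1)  =[mul_one →]=  (1 * 1)    ⊢ (((a * 1) * ((1 * 1) * 1)) + ((b * (1 * 1)) * 1))
(2) ((a * 1) * ((1 * 1) * 1))  =[mul_comm →]=  (((1 * 1) * 1) * (a * 1))    ⊢ ((((1 * 1) * 1) * (a * 1)) + ((b * (1 * 1)) * 1))
(3) (1 * 1)  =[mul_one →]=  1    ⊢ (((1 * 1) * (a * 1)) + ((b * (1 * 1)) * 1))
(4) (b * (1 * 1))  =[mul_comm →]=  ((1 * 1) * b)    ⊢ (((1 * 1) * (a * 1)) + (((1 * 1) * b) * 1))
(5) (1 * 1)  =[mul_one →]=  1    ⊢ ((1 * (a * 1)) + (((1 * 1) * b) * 1))
(6) (((1 * 1) * b) * 1)  =[mul_one →]=  ((1 * 1) * b)    ⊢ ((1 * (a * 1)) + ((1 * 1) * b))
(7) ((1 * 1) * b)  =[mul_comm →]=  (b * (1 * 1))    ⊢ ((1 * (a * 1)) + (b * (1 * 1)))
(8) (1 * (a * 1))  =[mul_comm →]=  ((a * 1) * 1)    ⊢ (((a * 1) * 1) + (b * (1 * 1)))
(9) (1 * 1)  =[mul_one →]=  1    ⊢ (((a * 1) * 1) + (b * 1))
(10) (a * 1)  =[mul_one →]=  a    ⊢ ((a * 1) + (b * 1))
(11) (b * 1)  =[mul_one →]=  b    ⊢ ((a * 1) + b)
(12) (a * 1)  =[mul_one →]=  a    ⊢ cost 3, within 3

(a + b)   [cost 3]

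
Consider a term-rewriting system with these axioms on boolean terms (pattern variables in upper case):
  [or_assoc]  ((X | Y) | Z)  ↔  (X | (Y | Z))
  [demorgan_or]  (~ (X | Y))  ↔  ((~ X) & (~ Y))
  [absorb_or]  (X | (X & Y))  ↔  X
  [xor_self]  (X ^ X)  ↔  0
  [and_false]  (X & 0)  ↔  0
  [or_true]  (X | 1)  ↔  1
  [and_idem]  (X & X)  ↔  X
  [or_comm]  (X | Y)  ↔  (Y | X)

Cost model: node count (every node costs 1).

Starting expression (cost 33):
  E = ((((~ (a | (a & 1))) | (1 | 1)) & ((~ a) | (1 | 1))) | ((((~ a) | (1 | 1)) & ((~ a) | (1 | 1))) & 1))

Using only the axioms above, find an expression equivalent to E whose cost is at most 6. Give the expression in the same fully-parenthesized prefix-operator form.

(1) (a | (a & 1))  =[absorb_or →]=  a    ⊢ ((((~ a) | (1 | 1)) & ((~ a) | (1 | 1))) | ((((~ a) | (1 | 1)) & ((~ a) | (1 | 1))) & 1))
(2) ((((~ a) | (1 | 1)) & ((~ a) | (1 | 1))) | ((((~ a) | (1 | 1)) & ((~ a) | (1 | 1))) & 1))  =[absorb_or →]=  (((~ a) | (1 | 1)) & ((~ a) | (1 | 1)))
(3) (((~ a) | (1 | 1)) & ((~ a) | (1 | 1)))  =[and_idem →]=  ((~ a) | (1 | 1))    ⊢ cost 6, within 6

((~ a) | (1 | 1))   [cost 6]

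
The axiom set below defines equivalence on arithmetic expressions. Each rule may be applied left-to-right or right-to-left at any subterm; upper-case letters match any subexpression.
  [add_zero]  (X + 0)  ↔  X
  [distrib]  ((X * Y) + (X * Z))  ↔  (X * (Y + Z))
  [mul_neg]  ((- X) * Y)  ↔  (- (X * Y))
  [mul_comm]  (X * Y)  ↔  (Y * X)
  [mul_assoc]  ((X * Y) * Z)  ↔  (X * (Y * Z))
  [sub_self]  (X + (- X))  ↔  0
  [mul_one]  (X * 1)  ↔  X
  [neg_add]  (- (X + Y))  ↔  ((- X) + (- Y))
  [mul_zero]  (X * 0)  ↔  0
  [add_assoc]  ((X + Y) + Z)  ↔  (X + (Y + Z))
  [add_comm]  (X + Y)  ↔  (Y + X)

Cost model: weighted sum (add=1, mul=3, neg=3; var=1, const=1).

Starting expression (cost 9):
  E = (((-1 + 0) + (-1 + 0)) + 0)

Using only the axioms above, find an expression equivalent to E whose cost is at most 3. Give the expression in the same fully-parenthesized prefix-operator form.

(-1 + -1)   [cost 3]

step 1: add_zero (→) rewrites (((-1 + 0) + (-1 + 0)) + 0) into ((-1 + 0) + (-1 + 0))
step 2: add_zero (→) rewrites (-1 + 0) into -1, now ((-1 + 0) + -1)
step 3: add_zero (→) rewrites (-1 + 0) into -1, reaching cost 3 (bound 3)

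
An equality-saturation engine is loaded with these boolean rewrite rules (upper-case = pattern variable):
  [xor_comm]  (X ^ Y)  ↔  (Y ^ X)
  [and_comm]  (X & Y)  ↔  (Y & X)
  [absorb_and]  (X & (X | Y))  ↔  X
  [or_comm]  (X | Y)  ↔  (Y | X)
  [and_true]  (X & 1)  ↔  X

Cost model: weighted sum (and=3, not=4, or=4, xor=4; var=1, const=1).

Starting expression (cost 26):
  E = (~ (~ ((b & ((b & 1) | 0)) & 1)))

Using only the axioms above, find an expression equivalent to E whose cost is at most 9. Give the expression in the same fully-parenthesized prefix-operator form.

1. [and_true →] ((b & ((b & 1) | 0)) & 1)  →  (b & ((b & 1) | 0));  E = (~ (~ (b & ((b & 1) | 0))))
2. [and_true →] (b & 1)  →  b;  E = (~ (~ (b & (b | 0))))
3. [absorb_and →] (b & (b | 0))  →  b;  cost 9 ≤ 9, done

(~ (~ b))   [cost 9]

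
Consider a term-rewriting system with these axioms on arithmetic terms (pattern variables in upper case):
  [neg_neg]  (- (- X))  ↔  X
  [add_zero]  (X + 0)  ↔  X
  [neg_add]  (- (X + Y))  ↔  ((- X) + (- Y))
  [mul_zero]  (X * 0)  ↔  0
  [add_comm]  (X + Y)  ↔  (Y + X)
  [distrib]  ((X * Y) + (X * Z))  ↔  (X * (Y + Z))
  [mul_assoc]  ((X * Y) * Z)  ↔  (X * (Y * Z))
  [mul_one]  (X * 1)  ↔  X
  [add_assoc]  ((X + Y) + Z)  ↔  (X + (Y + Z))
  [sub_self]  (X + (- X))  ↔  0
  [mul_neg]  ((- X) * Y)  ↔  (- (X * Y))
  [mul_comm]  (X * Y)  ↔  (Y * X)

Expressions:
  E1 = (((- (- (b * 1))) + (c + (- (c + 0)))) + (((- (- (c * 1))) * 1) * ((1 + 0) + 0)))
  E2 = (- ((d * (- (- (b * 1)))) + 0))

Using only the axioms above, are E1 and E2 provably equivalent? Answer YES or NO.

NO

The axioms are sound identities: if E1 ↔* E2 then E1 and E2 evaluate identically under any assignment.
Under b=0, c=1, d=0: E1 evaluates to 1, E2 to 0. Distinct ⇒ no rewrite sequence connects them.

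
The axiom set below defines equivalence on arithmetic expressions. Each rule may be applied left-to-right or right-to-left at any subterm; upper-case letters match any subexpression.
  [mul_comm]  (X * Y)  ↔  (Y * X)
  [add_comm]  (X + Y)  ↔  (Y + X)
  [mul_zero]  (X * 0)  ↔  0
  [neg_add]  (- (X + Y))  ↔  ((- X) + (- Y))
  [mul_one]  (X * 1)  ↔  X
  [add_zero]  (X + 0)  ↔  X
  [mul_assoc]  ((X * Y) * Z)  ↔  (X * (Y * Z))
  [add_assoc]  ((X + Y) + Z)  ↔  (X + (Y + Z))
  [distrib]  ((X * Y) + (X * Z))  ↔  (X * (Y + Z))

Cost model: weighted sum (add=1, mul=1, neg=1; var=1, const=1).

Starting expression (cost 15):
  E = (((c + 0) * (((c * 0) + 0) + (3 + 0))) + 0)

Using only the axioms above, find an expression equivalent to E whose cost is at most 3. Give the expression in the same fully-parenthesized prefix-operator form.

(c * 3)   [cost 3]

1. [add_zero →] ((c * 0) + 0)  →  (c * 0);  E = (((c + 0) * ((c * 0) + (3 + 0))) + 0)
2. [add_zero →] (3 + 0)  →  3;  E = (((c + 0) * ((c * 0) + 3)) + 0)
3. [add_zero →] (c + 0)  →  c;  E = ((c * ((c * 0) + 3)) + 0)
4. [mul_zero →] (c * 0)  →  0;  E = ((c * (0 + 3)) + 0)
5. [add_zero →] ((c * (0 + 3)) + 0)  →  (c * (0 + 3))
6. [add_comm →] (0 + 3)  →  (3 + 0);  E = (c * (3 + 0))
7. [add_zero →] (3 + 0)  →  3;  cost 3 ≤ 3, done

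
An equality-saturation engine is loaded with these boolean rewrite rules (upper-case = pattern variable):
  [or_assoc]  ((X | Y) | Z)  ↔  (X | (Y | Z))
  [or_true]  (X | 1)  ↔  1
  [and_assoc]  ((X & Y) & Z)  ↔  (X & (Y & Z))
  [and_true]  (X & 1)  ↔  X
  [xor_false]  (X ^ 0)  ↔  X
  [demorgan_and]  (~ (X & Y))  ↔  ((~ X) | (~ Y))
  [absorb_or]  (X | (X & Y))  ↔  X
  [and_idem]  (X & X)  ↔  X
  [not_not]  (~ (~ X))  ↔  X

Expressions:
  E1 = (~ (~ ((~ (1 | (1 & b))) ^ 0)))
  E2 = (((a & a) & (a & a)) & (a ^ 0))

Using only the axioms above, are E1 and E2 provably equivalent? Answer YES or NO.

NO

The axioms are sound identities: if E1 ↔* E2 then E1 and E2 evaluate identically under any assignment.
Under a=1, b=0: E1 evaluates to 0, E2 to 1. Distinct ⇒ no rewrite sequence connects them.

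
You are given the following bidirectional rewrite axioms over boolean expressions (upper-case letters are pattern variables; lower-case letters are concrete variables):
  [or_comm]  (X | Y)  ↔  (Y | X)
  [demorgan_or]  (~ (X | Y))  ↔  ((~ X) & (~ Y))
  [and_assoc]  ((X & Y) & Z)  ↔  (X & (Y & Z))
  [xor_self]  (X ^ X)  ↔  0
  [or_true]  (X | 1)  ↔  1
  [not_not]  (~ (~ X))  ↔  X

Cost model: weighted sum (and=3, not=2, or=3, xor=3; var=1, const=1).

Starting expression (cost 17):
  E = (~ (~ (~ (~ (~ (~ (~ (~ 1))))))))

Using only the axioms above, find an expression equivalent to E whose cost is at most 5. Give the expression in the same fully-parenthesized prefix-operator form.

step 1: not_not (→) rewrites (~ (~ 1)) into 1, now (~ (~ (~ (~ (~ (~ 1))))))
step 2: not_not (→) rewrites (~ (~ (~ (~ (~ (~ 1)))))) into (~ (~ (~ (~ 1))))
step 3: not_not (→) rewrites (~ (~ (~ 1))) into (~ 1), reaching cost 5 (bound 5)

(~ (~ 1))   [cost 5]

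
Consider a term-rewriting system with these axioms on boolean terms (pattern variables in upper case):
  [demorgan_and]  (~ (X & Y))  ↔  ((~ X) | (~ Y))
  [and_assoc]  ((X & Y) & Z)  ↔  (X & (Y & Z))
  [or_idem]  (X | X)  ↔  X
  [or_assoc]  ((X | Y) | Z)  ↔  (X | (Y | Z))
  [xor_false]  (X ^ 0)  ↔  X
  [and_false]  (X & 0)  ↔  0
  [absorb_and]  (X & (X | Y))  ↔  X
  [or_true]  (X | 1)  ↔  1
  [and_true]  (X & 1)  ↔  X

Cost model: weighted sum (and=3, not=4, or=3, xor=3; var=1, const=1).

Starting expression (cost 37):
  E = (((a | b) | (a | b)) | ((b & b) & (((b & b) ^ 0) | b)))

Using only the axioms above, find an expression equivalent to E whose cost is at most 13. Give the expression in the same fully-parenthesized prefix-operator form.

((a | b) | (b & b))   [cost 13]

step 1: xor_false (→) rewrites ((b & b) ^ 0) into (b & b), now (((a | b) | (a | b)) | ((b & b) & ((b & b) | b)))
step 2: absorb_and (→) rewrites ((b & b) & ((b & b) | b)) into (b & b), now (((a | b) | (a | b)) | (b & b))
step 3: or_idem (→) rewrites ((a | b) | (a | b)) into (a | b), reaching cost 13 (bound 13)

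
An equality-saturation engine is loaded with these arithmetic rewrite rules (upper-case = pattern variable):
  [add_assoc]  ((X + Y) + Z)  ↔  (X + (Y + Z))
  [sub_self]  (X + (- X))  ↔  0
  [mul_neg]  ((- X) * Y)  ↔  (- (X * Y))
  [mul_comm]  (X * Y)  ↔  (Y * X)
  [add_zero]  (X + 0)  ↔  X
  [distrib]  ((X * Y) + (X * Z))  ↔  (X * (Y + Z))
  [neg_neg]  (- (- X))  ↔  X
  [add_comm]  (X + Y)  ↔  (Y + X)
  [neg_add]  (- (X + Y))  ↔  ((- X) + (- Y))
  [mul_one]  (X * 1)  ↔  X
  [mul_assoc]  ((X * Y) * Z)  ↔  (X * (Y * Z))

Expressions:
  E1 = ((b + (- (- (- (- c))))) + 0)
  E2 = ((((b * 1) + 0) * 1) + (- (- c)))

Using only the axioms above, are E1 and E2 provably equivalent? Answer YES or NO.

(1) (- (- (- c)))  =[neg_neg →]=  (- c)    ⊢ ((b + (- (- c))) + 0)
(2) (- (- c))  =[neg_neg →]=  c    ⊢ ((b + c) + 0)
(3) (b + c)  =[add_comm →]=  (c + b)    ⊢ ((c + b) + 0)
(4) ((c + b) + 0)  =[add_zero →]=  (c + b)
(5) b  =[add_zero ←]=  (b + 0)    ⊢ (c + (b + 0))
(6) (c + (b + 0))  =[add_comm →]=  ((b + 0) + c)
(7) c  =[neg_neg ←]=  (- (- c))    ⊢ ((b + 0) + (- (- c)))
(8) b  =[mul_one ←]=  (b * 1)    ⊢ (((b * 1) + 0) + (- (- c)))
(9) ((b * 1) + 0)  =[mul_one ←]=  (((b * 1) + 0) * 1)    ⊢ E2

YES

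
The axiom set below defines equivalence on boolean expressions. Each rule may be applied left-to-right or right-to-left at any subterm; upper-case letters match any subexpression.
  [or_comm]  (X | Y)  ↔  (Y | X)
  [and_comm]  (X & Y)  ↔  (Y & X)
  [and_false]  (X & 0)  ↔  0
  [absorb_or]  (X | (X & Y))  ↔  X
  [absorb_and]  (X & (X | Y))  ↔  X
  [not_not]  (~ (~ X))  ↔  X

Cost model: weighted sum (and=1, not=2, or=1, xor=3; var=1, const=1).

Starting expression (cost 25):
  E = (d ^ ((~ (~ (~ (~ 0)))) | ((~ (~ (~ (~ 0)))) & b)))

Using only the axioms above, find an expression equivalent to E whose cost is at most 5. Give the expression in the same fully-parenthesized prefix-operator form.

(1) ((~ (~ (~ (~ 0)))) | ((~ (~ (~ (~ 0)))) & b))  =[absorb_or →]=  (~ (~ (~ (~ 0))))    ⊢ (d ^ (~ (~ (~ (~ 0)))))
(2) (~ (~ (~ (~ 0))))  =[not_not →]=  (~ (~ 0))    ⊢ (d ^ (~ (~ 0)))
(3) (~ (~ 0))  =[not_not →]=  0    ⊢ cost 5, within 5

(d ^ 0)   [cost 5]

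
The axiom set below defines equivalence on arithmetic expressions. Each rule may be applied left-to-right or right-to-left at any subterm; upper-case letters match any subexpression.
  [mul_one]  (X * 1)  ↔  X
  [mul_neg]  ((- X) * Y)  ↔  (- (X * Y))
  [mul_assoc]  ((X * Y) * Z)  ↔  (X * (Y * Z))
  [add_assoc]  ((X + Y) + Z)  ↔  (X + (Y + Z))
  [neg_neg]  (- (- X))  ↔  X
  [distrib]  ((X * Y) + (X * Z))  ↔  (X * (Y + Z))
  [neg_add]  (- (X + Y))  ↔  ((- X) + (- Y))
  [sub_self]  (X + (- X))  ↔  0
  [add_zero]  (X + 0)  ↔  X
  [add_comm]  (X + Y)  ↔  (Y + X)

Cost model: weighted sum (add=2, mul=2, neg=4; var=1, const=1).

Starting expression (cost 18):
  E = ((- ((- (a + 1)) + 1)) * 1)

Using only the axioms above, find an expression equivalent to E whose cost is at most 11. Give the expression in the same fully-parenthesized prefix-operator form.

((a + 1) + (- 1))   [cost 11]

step 1: mul_one (→) rewrites ((- ((- (a + 1)) + 1)) * 1) into (- ((- (a + 1)) + 1))
step 2: neg_add (→) rewrites (- ((- (a + 1)) + 1)) into ((- (- (a + 1))) + (- 1))
step 3: neg_neg (→) rewrites (- (- (a + 1))) into (a + 1), reaching cost 11 (bound 11)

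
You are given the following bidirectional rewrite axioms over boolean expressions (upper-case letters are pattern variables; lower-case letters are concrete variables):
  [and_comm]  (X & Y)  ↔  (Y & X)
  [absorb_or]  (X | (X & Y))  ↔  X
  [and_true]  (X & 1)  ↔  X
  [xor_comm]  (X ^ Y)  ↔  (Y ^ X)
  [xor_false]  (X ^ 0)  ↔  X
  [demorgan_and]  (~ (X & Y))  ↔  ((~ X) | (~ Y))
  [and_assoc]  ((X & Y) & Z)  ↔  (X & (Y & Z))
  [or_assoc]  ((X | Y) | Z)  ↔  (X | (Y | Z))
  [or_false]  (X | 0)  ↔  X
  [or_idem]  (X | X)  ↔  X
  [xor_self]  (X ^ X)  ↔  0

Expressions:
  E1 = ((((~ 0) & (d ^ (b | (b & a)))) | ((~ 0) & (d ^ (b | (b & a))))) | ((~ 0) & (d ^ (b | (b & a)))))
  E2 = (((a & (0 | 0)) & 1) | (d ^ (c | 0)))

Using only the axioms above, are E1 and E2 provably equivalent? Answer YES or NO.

All listed rules preserve value, hence provable equivalence implies equal values everywhere; look for a separating assignment.
a=0, b=0, c=1, d=0 gives E1 ↦ 0, E2 ↦ 1; values differ ⇒ not provably equivalent.

NO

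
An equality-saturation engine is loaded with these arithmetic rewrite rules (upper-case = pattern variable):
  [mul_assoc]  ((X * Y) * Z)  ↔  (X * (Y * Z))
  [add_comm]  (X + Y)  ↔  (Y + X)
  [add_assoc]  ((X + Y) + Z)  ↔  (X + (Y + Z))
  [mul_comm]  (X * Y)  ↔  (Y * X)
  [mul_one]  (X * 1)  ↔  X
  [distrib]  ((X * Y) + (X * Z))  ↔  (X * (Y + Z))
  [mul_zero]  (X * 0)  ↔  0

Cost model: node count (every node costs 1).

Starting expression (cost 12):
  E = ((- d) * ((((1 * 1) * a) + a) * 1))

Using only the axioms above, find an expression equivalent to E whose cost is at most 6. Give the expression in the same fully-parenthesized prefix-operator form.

((- d) * (a + a))   [cost 6]

(1) ((((1 * 1) * a) + a) * 1)  =[mul_one →]=  (((1 * 1) * a) + a)    ⊢ ((- d) * (((1 * 1) * a) + a))
(2) (1 * 1)  =[mul_one →]=  1    ⊢ ((- d) * ((1 * a) + a))
(3) (1 * a)  =[mul_comm →]=  (a * 1)    ⊢ ((- d) * ((a * 1) + a))
(4) (a * 1)  =[mul_one →]=  a    ⊢ cost 6, within 6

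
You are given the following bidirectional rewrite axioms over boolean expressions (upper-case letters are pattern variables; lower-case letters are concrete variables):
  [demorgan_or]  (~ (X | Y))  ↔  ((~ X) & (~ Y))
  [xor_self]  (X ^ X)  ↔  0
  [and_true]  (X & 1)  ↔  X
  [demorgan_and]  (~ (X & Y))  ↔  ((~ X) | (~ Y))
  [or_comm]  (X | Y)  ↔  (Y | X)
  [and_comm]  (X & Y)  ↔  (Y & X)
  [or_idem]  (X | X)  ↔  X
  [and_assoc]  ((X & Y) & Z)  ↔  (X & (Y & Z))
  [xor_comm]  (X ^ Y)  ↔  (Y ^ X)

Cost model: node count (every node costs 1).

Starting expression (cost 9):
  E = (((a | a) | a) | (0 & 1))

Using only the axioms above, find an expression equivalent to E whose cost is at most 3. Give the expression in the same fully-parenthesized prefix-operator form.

(a | 0)   [cost 3]

(1) (a | a)  =[or_idem →]=  a    ⊢ ((a | a) | (0 & 1))
(2) (0 & 1)  =[and_true →]=  0    ⊢ ((a | a) | 0)
(3) (a | a)  =[or_idem →]=  a    ⊢ cost 3, within 3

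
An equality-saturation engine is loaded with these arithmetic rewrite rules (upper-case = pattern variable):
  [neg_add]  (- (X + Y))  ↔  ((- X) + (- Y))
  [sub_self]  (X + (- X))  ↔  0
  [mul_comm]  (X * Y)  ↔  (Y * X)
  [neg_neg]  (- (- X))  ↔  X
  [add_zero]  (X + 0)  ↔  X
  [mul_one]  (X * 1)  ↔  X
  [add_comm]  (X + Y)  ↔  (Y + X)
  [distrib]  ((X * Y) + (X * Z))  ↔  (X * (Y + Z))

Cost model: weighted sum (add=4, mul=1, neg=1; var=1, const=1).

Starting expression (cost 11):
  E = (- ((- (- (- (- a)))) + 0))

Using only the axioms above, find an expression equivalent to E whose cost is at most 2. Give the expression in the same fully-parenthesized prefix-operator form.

(- a)   [cost 2]

1. [add_zero →] ((- (- (- (- a)))) + 0)  →  (- (- (- (- a))));  E = (- (- (- (- (- a)))))
2. [neg_neg →] (- (- a))  →  a;  E = (- (- (- a)))
3. [neg_neg →] (- (- a))  →  a;  cost 2 ≤ 2, done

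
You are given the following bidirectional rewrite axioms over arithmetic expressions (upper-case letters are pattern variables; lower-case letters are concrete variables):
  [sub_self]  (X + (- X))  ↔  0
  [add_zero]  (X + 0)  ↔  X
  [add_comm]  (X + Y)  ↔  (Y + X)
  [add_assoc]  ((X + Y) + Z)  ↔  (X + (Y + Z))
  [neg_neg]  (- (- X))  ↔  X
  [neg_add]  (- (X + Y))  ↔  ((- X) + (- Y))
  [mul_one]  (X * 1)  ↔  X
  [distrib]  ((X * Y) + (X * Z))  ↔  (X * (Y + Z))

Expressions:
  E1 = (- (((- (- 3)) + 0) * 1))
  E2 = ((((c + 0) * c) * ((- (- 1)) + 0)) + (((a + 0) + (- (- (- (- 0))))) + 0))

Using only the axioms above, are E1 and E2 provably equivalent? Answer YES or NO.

NO

The axioms are sound identities: if E1 ↔* E2 then E1 and E2 evaluate identically under any assignment.
Under a=0, c=0: E1 evaluates to -3, E2 to 0. Distinct ⇒ no rewrite sequence connects them.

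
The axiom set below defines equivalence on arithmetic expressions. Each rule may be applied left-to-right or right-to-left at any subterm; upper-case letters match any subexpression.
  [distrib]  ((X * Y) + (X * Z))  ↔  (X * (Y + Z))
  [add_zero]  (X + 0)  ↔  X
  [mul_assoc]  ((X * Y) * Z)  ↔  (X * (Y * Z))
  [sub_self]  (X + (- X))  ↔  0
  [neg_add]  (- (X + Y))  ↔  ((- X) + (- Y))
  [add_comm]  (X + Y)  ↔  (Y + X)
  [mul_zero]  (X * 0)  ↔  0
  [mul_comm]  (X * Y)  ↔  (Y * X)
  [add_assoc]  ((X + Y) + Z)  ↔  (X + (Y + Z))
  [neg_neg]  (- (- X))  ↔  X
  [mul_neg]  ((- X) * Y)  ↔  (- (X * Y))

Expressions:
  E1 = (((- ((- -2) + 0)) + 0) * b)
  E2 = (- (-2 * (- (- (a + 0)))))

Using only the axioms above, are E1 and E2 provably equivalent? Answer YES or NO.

NO

The axioms are sound identities: if E1 ↔* E2 then E1 and E2 evaluate identically under any assignment.
Under a=0, b=1: E1 evaluates to -2, E2 to 0. Distinct ⇒ no rewrite sequence connects them.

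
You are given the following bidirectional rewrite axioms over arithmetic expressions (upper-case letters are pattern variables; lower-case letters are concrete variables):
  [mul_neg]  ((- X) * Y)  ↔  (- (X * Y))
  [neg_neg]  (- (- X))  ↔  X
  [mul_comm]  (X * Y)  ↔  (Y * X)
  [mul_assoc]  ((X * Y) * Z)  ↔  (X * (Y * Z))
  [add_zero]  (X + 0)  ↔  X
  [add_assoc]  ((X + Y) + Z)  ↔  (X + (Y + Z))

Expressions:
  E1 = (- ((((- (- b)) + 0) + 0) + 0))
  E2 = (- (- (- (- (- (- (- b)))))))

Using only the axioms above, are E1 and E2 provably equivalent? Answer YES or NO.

(1) ((((- (- b)) + 0) + 0) + 0)  =[add_zero →]=  (((- (- b)) + 0) + 0)    ⊢ (- (((- (- b)) + 0) + 0))
(2) ((- (- b)) + 0)  =[add_zero →]=  (- (- b))    ⊢ (- ((- (- b)) + 0))
(3) (- (- b))  =[neg_neg →]=  b    ⊢ (- (b + 0))
(4) (b + 0)  =[add_zero →]=  b    ⊢ (- b)
(5) b  =[neg_neg ←]=  (- (- b))    ⊢ (- (- (- b)))
(6) (- (- b))  =[neg_neg ←]=  (- (- (- (- b))))    ⊢ (- (- (- (- (- b)))))
(7) (- (- b))  =[neg_neg ←]=  (- (- (- (- b))))    ⊢ E2

YES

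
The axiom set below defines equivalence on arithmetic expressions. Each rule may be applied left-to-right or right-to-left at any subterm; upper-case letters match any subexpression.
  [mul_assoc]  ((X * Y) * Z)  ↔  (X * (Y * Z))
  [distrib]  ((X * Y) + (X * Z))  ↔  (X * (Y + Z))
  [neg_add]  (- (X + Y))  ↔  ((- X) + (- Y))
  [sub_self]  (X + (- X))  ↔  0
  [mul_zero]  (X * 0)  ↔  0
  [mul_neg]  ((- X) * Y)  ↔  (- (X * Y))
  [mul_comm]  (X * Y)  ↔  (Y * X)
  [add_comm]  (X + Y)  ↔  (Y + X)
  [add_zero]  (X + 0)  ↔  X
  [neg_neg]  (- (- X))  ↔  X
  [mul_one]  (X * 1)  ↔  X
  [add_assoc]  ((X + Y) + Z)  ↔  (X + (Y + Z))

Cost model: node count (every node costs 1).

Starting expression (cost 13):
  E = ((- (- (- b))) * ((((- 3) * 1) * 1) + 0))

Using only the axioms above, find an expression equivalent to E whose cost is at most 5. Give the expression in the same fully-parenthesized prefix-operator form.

((- b) * (- 3))   [cost 5]

1. [add_zero →] ((((- 3) * 1) * 1) + 0)  →  (((- 3) * 1) * 1);  E = ((- (- (- b))) * (((- 3) * 1) * 1))
2. [neg_neg →] (- (- (- b)))  →  (- b);  E = ((- b) * (((- 3) * 1) * 1))
3. [mul_one →] ((- 3) * 1)  →  (- 3);  E = ((- b) * ((- 3) * 1))
4. [mul_one →] ((- 3) * 1)  →  (- 3);  cost 5 ≤ 5, done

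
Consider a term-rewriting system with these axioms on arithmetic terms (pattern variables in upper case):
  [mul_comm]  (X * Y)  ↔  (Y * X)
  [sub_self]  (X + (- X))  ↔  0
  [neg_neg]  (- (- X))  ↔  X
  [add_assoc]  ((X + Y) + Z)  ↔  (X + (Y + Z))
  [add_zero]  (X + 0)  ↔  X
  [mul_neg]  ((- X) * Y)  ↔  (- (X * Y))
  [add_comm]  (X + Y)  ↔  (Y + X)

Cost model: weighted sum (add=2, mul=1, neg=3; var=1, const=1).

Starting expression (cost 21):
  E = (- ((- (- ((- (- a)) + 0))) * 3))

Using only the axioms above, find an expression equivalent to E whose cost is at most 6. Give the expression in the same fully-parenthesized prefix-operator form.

(- (a * 3))   [cost 6]

(1) ((- (- a)) + 0)  =[add_zero →]=  (- (- a))    ⊢ (- ((- (- (- (- a)))) * 3))
(2) (- (- (- (- a))))  =[neg_neg →]=  (- (- a))    ⊢ (- ((- (- a)) * 3))
(3) (- (- a))  =[neg_neg →]=  a    ⊢ cost 6, within 6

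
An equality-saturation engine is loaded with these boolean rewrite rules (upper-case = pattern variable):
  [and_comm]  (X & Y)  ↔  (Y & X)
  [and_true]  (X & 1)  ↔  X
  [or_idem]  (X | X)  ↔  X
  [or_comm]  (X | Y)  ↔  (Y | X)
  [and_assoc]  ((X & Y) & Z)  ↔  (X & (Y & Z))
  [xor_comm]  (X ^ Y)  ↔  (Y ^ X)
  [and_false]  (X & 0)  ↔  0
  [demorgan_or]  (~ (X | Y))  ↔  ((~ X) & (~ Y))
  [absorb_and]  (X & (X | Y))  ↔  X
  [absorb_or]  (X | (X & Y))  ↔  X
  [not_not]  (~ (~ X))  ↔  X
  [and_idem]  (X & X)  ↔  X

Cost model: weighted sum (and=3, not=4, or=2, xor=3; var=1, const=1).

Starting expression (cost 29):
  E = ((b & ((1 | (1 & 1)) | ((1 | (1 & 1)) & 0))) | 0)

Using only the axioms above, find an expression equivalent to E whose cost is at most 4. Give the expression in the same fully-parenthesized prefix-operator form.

(b | 0)   [cost 4]

(1) ((1 | (1 & 1)) | ((1 | (1 & 1)) & 0))  =[absorb_or →]=  (1 | (1 & 1))    ⊢ ((b & (1 | (1 & 1))) | 0)
(2) (1 & 1)  =[and_true →]=  1    ⊢ ((b & (1 | 1)) | 0)
(3) (1 | 1)  =[or_idem →]=  1    ⊢ ((b & 1) | 0)
(4) (b & 1)  =[and_true →]=  b    ⊢ cost 4, within 4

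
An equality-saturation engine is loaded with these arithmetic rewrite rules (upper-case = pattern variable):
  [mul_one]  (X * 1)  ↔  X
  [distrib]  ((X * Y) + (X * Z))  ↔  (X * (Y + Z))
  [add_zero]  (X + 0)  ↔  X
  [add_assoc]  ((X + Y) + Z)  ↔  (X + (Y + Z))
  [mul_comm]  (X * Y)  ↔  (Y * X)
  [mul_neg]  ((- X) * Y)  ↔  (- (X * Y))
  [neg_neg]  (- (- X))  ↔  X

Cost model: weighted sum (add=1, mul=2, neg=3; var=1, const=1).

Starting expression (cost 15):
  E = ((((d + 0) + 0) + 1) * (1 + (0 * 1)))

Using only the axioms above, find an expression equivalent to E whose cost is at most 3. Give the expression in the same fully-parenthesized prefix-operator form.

(1) (d + 0)  =[add_zero →]=  d    ⊢ (((d + 0) + 1) * (1 + (0 * 1)))
(2) (0 * 1)  =[mul_one →]=  0    ⊢ (((d + 0) + 1) * (1 + 0))
(3) (d + 0)  =[add_zero →]=  d    ⊢ ((d + 1) * (1 + 0))
(4) (1 + 0)  =[add_zero →]=  1    ⊢ ((d + 1) * 1)
(5) ((d + 1) * 1)  =[mul_one →]=  (d + 1)    ⊢ cost 3, within 3

(d + 1)   [cost 3]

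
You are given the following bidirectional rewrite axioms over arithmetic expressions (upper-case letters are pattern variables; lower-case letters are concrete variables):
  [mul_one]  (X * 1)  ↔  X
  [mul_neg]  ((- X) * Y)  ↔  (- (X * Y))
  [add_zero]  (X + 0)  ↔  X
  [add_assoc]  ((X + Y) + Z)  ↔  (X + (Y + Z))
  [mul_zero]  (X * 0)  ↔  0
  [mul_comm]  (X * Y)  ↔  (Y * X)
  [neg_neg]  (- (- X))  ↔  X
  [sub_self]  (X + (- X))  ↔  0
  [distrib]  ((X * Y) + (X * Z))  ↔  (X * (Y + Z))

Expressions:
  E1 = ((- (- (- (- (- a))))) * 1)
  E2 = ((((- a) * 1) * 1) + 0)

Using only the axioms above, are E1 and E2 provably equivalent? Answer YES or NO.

(1) ((- (- (- (- (- a))))) * 1)  =[mul_one →]=  (- (- (- (- (- a)))))
(2) (- (- (- (- a))))  =[neg_neg →]=  (- (- a))    ⊢ (- (- (- a)))
(3) (- (- a))  =[neg_neg →]=  a    ⊢ (- a)
(4) (- a)  =[add_zero ←]=  ((- a) + 0)
(5) (- a)  =[mul_one ←]=  ((- a) * 1)    ⊢ (((- a) * 1) + 0)
(6) ((- a) * 1)  =[mul_one ←]=  (((- a) * 1) * 1)    ⊢ E2

YES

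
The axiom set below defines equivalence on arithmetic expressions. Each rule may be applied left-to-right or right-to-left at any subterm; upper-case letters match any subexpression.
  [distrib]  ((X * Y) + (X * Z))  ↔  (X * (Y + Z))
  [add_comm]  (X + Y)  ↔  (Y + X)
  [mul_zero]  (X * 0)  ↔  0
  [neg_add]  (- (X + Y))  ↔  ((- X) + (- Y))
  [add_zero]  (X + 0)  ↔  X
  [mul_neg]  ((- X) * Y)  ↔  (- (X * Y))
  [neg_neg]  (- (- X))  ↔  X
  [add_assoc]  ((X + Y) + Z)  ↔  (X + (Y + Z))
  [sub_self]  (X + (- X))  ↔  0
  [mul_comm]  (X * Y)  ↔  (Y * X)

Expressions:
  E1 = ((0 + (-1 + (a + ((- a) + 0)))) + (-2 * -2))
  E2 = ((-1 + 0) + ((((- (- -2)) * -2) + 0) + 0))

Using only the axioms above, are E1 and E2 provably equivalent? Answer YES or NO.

step 1: add_zero (→) rewrites ((- a) + 0) into (- a), now ((0 + (-1 + (a + (- a)))) + (-2 * -2))
step 2: sub_self (→) rewrites (a + (- a)) into 0, now ((0 + (-1 + 0)) + (-2 * -2))
step 3: add_comm (→) rewrites (0 + (-1 + 0)) into ((-1 + 0) + 0), now (((-1 + 0) + 0) + (-2 * -2))
step 4: add_zero (→) rewrites ((-1 + 0) + 0) into (-1 + 0), now ((-1 + 0) + (-2 * -2))
step 5: add_zero (←) rewrites (-2 * -2) into ((-2 * -2) + 0), now ((-1 + 0) + ((-2 * -2) + 0))
step 6: add_zero (←) rewrites (-2 * -2) into ((-2 * -2) + 0), now ((-1 + 0) + (((-2 * -2) + 0) + 0))
step 7: neg_neg (←) rewrites -2 into (- (- -2)), which is E2

YES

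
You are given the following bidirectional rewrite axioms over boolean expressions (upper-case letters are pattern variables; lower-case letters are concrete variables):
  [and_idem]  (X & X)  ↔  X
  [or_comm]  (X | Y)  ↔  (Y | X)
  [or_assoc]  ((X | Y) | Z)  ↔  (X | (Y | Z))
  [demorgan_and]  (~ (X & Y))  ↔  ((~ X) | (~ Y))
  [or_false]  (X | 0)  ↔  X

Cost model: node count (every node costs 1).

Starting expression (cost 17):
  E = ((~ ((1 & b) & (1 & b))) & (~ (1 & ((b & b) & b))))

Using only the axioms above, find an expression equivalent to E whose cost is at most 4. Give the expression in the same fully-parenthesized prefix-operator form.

(1) (b & b)  =[and_idem →]=  b    ⊢ ((~ ((1 & b) & (1 & b))) & (~ (1 & (b & b))))
(2) (b & b)  =[and_idem →]=  b    ⊢ ((~ ((1 & b) & (1 & b))) & (~ (1 & b)))
(3) ((1 & b) & (1 & b))  =[and_idem →]=  (1 & b)    ⊢ ((~ (1 & b)) & (~ (1 & b)))
(4) ((~ (1 & b)) & (~ (1 & b)))  =[and_idem →]=  (~ (1 & b))    ⊢ cost 4, within 4

(~ (1 & b))   [cost 4]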